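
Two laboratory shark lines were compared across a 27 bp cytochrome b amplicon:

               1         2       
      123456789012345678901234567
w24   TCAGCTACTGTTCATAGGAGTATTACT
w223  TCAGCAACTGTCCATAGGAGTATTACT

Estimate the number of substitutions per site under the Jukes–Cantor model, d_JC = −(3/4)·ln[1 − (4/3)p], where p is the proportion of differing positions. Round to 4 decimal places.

Differing sites — 6:T/A; 12:T/C.
p = 2/27 = 0.074074.
d = −0.75 · ln(1 − (4/3)·0.074074) = −0.75 · ln(0.901235) = −0.75 · (-0.103989) = 0.0780.

0.0780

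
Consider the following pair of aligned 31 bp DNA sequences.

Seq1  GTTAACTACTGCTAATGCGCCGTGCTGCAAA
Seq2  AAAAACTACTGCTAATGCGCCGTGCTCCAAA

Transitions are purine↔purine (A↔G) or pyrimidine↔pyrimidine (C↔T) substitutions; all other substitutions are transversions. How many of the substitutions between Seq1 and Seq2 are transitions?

Differing sites — 1:G/A (Ti); 2:T/A (Tv); 3:T/A (Tv); 27:G/C (Tv).
Of the 4 differences, 1 transition and 3 transversions, so the answer is 1.

1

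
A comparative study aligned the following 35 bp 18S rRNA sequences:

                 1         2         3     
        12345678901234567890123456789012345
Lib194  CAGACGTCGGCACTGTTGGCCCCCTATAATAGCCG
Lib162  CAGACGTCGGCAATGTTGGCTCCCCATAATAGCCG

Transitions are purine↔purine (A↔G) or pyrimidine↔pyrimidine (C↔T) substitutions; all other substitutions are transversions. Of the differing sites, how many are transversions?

1

Differing sites — 13:C/A (Tv); 21:C/T (Ti); 25:T/C (Ti).
Of the 3 differences, 2 transitions and 1 transversion, so the answer is 1.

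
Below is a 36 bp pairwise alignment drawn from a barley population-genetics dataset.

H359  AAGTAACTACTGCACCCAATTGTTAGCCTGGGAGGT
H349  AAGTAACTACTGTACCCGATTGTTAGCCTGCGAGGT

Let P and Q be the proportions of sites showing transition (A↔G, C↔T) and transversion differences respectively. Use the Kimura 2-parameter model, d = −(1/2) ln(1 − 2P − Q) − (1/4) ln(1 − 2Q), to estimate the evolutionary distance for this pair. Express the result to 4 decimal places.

The sequences differ at positions 13 (C/T, transition), 18 (A/G, transition), 31 (G/C, transversion).
Of the 3 differences, 2 transitions and 1 transversion over 36 sites: P = 2/36 = 0.055556, Q = 1/36 = 0.027778.
d = −0.5·ln(0.861110) − 0.25·ln(0.944444) = −0.5·(-0.149533) − 0.25·(-0.057159) = 0.0891.

0.0891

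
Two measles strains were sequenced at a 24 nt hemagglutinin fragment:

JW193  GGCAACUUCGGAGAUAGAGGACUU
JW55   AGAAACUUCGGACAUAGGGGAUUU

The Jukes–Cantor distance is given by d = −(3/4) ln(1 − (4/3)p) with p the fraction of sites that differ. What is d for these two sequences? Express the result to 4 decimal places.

Differing sites — 1:G/A; 3:C/A; 13:G/C; 18:A/G; 22:C/U.
p = 5/24 = 0.208333.
d = −0.75 · ln(1 − (4/3)·0.208333) = −0.75 · ln(0.722223) = −0.75 · (-0.325421) = 0.2441.

0.2441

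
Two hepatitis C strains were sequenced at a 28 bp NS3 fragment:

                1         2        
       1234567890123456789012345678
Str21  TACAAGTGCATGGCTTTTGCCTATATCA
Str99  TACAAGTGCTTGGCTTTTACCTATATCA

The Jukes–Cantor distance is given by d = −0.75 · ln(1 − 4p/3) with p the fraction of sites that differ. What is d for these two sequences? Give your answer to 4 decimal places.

0.0751

The sequences differ at positions 10 (A/T), 19 (G/A).
p = 2/28 = 0.071429.
d = −0.75 · ln(1 − (4/3)·0.071429) = −0.75 · ln(0.904761) = −0.75 · (-0.100084) = 0.0751.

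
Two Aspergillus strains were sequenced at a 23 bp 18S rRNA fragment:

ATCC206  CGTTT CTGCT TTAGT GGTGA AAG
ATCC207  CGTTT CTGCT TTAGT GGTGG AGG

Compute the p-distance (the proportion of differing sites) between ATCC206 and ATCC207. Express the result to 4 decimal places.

Mismatches occur at site 20 (A→G), site 22 (A→G).
There are 2 differences over 23 sites, so p = 2/23 = 0.0870.

0.0870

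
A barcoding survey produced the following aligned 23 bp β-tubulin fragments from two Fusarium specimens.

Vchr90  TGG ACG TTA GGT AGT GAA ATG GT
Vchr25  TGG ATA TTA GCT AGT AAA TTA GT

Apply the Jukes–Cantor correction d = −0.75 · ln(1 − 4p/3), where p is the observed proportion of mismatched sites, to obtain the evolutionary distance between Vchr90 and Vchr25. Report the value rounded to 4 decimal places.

0.3206

The sequences differ at positions 5 (C/T), 6 (G/A), 11 (G/C), 16 (G/A), 19 (A/T), 21 (G/A).
p = 6/23 = 0.260870.
d = −0.75 · ln(1 − (4/3)·0.260870) = −0.75 · ln(0.652173) = −0.75 · (-0.427445) = 0.3206.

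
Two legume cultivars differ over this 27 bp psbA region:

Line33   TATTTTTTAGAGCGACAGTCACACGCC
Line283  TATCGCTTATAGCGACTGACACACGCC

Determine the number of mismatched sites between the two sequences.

6

Mismatches occur at site 4 (T→C), site 5 (T→G), site 6 (T→C), site 10 (G→T), site 17 (A→T), site 19 (T→A).
That gives 6 mismatches out of 27 aligned sites, so the Hamming distance is 6.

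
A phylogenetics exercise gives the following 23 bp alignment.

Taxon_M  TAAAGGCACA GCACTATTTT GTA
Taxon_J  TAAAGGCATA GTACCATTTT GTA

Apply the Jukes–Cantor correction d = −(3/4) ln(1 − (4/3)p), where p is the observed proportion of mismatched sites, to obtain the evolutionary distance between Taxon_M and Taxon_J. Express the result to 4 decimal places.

0.1433

Mismatches occur at site 9 (C→T), site 12 (C→T), site 15 (T→C).
p = 3/23 = 0.130435.
d = −0.75 · ln(1 − (4/3)·0.130435) = −0.75 · ln(0.826087) = −0.75 · (-0.191055) = 0.1433.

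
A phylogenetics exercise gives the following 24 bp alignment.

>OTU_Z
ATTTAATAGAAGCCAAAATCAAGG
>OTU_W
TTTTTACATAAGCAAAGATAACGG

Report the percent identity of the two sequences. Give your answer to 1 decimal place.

The sequences differ at positions 1 (A/T), 5 (A/T), 7 (T/C), 9 (G/T), 14 (C/A), 17 (A/G), 20 (C/A), 22 (A/C).
16 of the 24 sites match, so the percent identity is 16/24 × 100 = 66.7%.

66.7%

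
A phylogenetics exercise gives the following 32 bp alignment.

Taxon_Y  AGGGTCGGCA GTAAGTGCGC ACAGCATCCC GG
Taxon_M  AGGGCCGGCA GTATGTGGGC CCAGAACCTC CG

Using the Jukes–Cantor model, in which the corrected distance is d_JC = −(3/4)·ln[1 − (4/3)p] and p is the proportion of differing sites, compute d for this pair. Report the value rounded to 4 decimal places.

Mismatches occur at site 5 (T/C), site 14 (A/T), site 18 (C/G), site 21 (A/C), site 25 (C/A), site 27 (T/C), site 29 (C/T), site 31 (G/C).
p = 8/32 = 0.250000.
d = −0.75 · ln(1 − (4/3)·0.250000) = −0.75 · ln(0.666667) = −0.75 · (-0.405465) = 0.3041.

0.3041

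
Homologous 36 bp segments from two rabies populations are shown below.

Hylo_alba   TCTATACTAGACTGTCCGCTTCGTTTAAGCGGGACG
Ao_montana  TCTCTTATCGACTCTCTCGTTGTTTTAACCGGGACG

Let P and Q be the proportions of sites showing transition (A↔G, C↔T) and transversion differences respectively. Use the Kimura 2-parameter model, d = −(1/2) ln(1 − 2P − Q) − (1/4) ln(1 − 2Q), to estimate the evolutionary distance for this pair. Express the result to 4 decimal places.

The sequences differ at positions 4 (A/C, transversion), 6 (A/T, transversion), 7 (C/A, transversion), 9 (A/C, transversion), 14 (G/C, transversion), 17 (C/T, transition), 18 (G/C, transversion), 19 (C/G, transversion), 22 (C/G, transversion), 23 (G/T, transversion), 29 (G/C, transversion).
Of the 11 differences, 1 transition and 10 transversions over 36 sites: P = 1/36 = 0.027778, Q = 10/36 = 0.277778.
d = −0.5·ln(0.666666) − 0.25·ln(0.444444) = −0.5·(-0.405466) − 0.25·(-0.810931) = 0.4055.

0.4055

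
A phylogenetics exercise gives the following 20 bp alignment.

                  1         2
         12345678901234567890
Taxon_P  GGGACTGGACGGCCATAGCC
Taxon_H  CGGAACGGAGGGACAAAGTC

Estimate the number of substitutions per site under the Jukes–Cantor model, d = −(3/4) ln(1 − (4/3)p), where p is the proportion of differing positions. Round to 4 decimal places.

The sequences differ at positions 1 (G/C), 5 (C/A), 6 (T/C), 10 (C/G), 13 (C/A), 16 (T/A), 19 (C/T).
p = 7/20 = 0.350000.
d = −0.75 · ln(1 − (4/3)·0.350000) = −0.75 · ln(0.533333) = −0.75 · (-0.628609) = 0.4715.

0.4715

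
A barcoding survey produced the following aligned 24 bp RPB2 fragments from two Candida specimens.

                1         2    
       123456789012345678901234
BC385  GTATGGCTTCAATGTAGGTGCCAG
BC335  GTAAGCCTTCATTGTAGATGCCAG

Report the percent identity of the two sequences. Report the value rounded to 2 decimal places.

The sequences differ at positions 4 (T/A), 6 (G/C), 12 (A/T), 18 (G/A).
20 of the 24 sites match, so the percent identity is 20/24 × 100 = 83.33%.

83.33%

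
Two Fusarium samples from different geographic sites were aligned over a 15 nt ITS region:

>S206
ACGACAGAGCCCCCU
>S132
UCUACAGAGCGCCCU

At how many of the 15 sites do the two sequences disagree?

3

The sequences differ at positions 1 (A/U), 3 (G/U), 11 (C/G).
That gives 3 mismatches out of 15 aligned sites, so the Hamming distance is 3.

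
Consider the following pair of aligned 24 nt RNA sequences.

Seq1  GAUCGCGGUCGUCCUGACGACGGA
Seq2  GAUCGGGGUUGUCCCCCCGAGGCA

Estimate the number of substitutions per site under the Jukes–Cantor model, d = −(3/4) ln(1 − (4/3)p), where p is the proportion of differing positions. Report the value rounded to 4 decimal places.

Mismatches occur at site 6 (C↔G), site 10 (C↔U), site 15 (U↔C), site 16 (G↔C), site 17 (A↔C), site 21 (C↔G), site 23 (G↔C).
p = 7/24 = 0.291667.
d = −0.75 · ln(1 − (4/3)·0.291667) = −0.75 · ln(0.611111) = −0.75 · (-0.492477) = 0.3694.

0.3694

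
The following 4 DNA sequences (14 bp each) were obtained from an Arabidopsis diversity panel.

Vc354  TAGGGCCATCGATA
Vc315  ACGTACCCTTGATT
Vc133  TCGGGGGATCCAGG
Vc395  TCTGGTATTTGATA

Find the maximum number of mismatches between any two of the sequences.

10

Pairwise Hamming distances:
  Vc354 vs Vc315: 7
  Vc354 vs Vc133: 6
  Vc354 vs Vc395: 6
  Vc315 vs Vc133: 10
  Vc315 vs Vc395: 8
  Vc133 vs Vc395: 8
The largest is 10, between Vc315 and Vc133.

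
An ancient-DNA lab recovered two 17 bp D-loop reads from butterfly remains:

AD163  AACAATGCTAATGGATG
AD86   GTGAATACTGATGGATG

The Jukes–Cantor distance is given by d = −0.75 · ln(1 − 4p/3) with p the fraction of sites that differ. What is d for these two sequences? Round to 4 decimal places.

Mismatches occur at site 1 (A→G), site 2 (A→T), site 3 (C→G), site 7 (G→A), site 10 (A→G).
p = 5/17 = 0.294118.
d = −0.75 · ln(1 − (4/3)·0.294118) = −0.75 · ln(0.607843) = −0.75 · (-0.497839) = 0.3734.

0.3734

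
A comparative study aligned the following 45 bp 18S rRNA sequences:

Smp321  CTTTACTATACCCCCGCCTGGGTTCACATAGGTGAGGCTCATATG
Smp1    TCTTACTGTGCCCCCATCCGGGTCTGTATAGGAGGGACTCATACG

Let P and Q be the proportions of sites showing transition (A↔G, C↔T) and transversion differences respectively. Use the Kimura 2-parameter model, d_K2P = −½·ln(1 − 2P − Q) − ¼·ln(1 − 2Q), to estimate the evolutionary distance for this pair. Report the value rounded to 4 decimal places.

0.5284

Mismatches occur at site 1 (C↔T, transition), site 2 (T↔C, transition), site 8 (A↔G, transition), site 10 (A↔G, transition), site 16 (G↔A, transition), site 17 (C↔T, transition), site 19 (T↔C, transition), site 24 (T↔C, transition), site 25 (C↔T, transition), site 26 (A↔G, transition), site 27 (C↔T, transition), site 33 (T↔A, transversion), site 35 (A↔G, transition), site 37 (G↔A, transition), site 44 (T↔C, transition).
Of the 15 differences, 14 transitions and 1 transversion over 45 sites: P = 14/45 = 0.311111, Q = 1/45 = 0.022222.
d = −0.5·ln(0.355556) − 0.25·ln(0.955556) = −0.5·(-1.034073) − 0.25·(-0.045462) = 0.5284.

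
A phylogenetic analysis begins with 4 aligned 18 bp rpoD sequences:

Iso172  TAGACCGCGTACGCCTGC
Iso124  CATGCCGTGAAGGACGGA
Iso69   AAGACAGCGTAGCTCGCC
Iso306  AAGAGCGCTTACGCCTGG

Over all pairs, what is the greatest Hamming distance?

11

Pairwise Hamming distances:
  Iso172 vs Iso124: 9
  Iso172 vs Iso69: 7
  Iso172 vs Iso306: 4
  Iso124 vs Iso69: 10
  Iso124 vs Iso306: 11
  Iso69 vs Iso306: 9
The largest is 11, between Iso124 and Iso306.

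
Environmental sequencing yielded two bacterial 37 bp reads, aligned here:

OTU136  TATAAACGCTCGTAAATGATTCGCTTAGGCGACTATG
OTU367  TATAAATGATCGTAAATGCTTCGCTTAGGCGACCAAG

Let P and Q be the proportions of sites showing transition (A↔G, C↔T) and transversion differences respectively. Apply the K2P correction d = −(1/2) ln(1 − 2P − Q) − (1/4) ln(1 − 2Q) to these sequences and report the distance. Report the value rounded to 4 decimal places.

Mismatches occur at site 7 (C→T, transition), site 9 (C→A, transversion), site 19 (A→C, transversion), site 34 (T→C, transition), site 36 (T→A, transversion).
Of the 5 differences, 2 transitions and 3 transversions over 37 sites: P = 2/37 = 0.054054, Q = 3/37 = 0.081081.
d = −0.5·ln(0.810811) − 0.25·ln(0.837838) = −0.5·(-0.209720) − 0.25·(-0.176931) = 0.1491.

0.1491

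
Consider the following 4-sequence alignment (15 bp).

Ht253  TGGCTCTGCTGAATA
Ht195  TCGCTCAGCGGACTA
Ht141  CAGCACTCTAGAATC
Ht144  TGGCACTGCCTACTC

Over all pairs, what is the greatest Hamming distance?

9

Pairwise Hamming distances:
  Ht253 vs Ht195: 4
  Ht253 vs Ht141: 7
  Ht253 vs Ht144: 5
  Ht195 vs Ht141: 9
  Ht195 vs Ht144: 6
  Ht141 vs Ht144: 7
The largest is 9, between Ht195 and Ht141.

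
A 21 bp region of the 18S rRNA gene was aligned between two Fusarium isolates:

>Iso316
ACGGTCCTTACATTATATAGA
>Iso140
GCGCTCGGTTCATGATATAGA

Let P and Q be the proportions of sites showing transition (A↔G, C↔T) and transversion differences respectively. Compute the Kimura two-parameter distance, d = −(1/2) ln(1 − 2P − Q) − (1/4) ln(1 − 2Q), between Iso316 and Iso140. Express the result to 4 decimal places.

0.3644

Differing sites — 1:A/G (Ti); 4:G/C (Tv); 7:C/G (Tv); 8:T/G (Tv); 10:A/T (Tv); 14:T/G (Tv).
Of the 6 differences, 1 transition and 5 transversions over 21 sites: P = 1/21 = 0.047619, Q = 5/21 = 0.238095.
d = −0.5·ln(0.666667) − 0.25·ln(0.523810) = −0.5·(-0.405465) − 0.25·(-0.646626) = 0.3644.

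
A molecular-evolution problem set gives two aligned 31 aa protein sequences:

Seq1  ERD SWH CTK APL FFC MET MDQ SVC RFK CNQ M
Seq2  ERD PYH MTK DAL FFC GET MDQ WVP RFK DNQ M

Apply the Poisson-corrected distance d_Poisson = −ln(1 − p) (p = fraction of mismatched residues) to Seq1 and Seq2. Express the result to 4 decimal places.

Differing sites — 4:S/P; 5:W/Y; 7:C/M; 10:A/D; 11:P/A; 16:M/G; 22:S/W; 24:C/P; 28:C/D.
p = 9/31 = 0.290323.
d = −ln(1 − 0.290323) = −ln(0.709677) = 0.3429.

0.3429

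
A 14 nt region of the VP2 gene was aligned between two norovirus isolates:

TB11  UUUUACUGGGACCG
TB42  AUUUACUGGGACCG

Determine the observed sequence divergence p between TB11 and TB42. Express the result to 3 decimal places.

0.071

The sequences differ at position 1 (U/A).
There are 1 differences over 14 sites, so p = 1/14 = 0.071.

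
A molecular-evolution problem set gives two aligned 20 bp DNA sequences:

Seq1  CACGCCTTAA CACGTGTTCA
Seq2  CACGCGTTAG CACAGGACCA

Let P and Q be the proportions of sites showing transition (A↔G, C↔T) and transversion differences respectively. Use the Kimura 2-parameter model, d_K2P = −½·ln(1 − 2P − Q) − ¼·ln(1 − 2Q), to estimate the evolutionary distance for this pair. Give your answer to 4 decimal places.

0.3881

Mismatches occur at site 6 (C↔G, transversion), site 10 (A↔G, transition), site 14 (G↔A, transition), site 15 (T↔G, transversion), site 17 (T↔A, transversion), site 18 (T↔C, transition).
Of the 6 differences, 3 transitions and 3 transversions over 20 sites: P = 3/20 = 0.150000, Q = 3/20 = 0.150000.
d = −0.5·ln(0.550000) − 0.25·ln(0.700000) = −0.5·(-0.597837) − 0.25·(-0.356675) = 0.3881.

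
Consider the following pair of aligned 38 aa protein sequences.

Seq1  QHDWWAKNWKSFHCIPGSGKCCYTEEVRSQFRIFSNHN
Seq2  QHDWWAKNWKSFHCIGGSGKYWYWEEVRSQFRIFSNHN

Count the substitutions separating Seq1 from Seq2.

4

Mismatches occur at site 16 (P↔G), site 21 (C↔Y), site 22 (C↔W), site 24 (T↔W).
That gives 4 mismatches out of 38 aligned sites, so the Hamming distance is 4.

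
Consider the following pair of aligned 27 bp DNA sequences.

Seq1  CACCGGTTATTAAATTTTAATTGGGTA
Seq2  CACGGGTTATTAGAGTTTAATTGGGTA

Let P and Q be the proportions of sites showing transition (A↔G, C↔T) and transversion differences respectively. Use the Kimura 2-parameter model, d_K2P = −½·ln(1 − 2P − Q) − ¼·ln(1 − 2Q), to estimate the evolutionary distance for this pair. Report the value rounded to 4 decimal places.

0.1203

Mismatches occur at site 4 (C/G, transversion), site 13 (A/G, transition), site 15 (T/G, transversion).
Of the 3 differences, 1 transition and 2 transversions over 27 sites: P = 1/27 = 0.037037, Q = 2/27 = 0.074074.
d = −0.5·ln(0.851852) − 0.25·ln(0.851852) = −0.5·(-0.160342) − 0.25·(-0.160342) = 0.1203.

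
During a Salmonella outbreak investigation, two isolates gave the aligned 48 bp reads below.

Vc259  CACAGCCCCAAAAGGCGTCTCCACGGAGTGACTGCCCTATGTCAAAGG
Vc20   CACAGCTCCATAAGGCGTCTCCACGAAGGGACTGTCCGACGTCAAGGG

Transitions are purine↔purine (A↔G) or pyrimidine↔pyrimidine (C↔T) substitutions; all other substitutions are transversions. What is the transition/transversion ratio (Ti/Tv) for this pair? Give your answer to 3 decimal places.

1.667

The sequences differ at positions 7 (C/T, transition), 11 (A/T, transversion), 26 (G/A, transition), 29 (T/G, transversion), 35 (C/T, transition), 38 (T/G, transversion), 40 (T/C, transition), 46 (A/G, transition).
Of the 8 differences, 5 transitions and 3 transversions, so Ti/Tv = 5/3 = 1.667.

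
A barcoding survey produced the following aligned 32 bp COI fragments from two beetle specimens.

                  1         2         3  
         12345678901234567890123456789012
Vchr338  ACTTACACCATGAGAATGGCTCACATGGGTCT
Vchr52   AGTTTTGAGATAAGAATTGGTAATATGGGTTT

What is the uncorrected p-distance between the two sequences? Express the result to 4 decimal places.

Differing sites — 2:C/G; 5:A/T; 6:C/T; 7:A/G; 8:C/A; 9:C/G; 12:G/A; 18:G/T; 20:C/G; 22:C/A; 24:C/T; 31:C/T.
There are 12 differences over 32 sites, so p = 12/32 = 0.3750.

0.3750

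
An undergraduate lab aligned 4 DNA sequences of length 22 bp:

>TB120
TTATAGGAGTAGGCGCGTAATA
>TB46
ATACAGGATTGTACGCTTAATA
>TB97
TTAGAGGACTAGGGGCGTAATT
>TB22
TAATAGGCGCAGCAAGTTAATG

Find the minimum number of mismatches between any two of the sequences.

Pairwise Hamming distances:
  TB120 vs TB46: 7
  TB120 vs TB97: 4
  TB120 vs TB22: 9
  TB46 vs TB97: 9
  TB46 vs TB22: 13
  TB97 vs TB22: 11
The smallest is 4, between TB120 and TB97.

4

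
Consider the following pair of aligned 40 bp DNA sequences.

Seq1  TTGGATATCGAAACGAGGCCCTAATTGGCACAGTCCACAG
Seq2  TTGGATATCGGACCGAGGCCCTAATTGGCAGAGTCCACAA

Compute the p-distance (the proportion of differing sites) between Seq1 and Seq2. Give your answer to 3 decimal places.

0.100

Mismatches occur at site 11 (A/G), site 13 (A/C), site 31 (C/G), site 40 (G/A).
There are 4 differences over 40 sites, so p = 4/40 = 0.100.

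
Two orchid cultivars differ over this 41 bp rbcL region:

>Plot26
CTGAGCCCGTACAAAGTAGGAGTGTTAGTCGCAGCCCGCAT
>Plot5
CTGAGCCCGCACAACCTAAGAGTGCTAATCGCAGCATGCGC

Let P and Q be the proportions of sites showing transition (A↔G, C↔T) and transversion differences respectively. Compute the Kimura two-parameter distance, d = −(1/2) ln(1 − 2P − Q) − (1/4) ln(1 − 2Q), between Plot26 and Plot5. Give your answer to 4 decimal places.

The sequences differ at positions 10 (T/C, transition), 15 (A/C, transversion), 16 (G/C, transversion), 19 (G/A, transition), 25 (T/C, transition), 28 (G/A, transition), 36 (C/A, transversion), 37 (C/T, transition), 40 (A/G, transition), 41 (T/C, transition).
Of the 10 differences, 7 transitions and 3 transversions over 41 sites: P = 7/41 = 0.170732, Q = 3/41 = 0.073171.
d = −0.5·ln(0.585365) − 0.25·ln(0.853658) = −0.5·(-0.535520) − 0.25·(-0.158225) = 0.3073.

0.3073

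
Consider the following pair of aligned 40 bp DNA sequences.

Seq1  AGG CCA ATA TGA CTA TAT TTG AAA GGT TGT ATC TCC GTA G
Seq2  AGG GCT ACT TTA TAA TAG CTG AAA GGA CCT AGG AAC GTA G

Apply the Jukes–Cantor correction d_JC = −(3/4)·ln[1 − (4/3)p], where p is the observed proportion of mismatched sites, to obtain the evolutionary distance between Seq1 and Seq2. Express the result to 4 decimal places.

Mismatches occur at site 4 (C↔G), site 6 (A↔T), site 8 (T↔C), site 9 (A↔T), site 11 (G↔T), site 13 (C↔T), site 14 (T↔A), site 18 (T↔G), site 19 (T↔C), site 27 (T↔A), site 28 (T↔C), site 29 (G↔C), site 32 (T↔G), site 33 (C↔G), site 34 (T↔A), site 35 (C↔A).
p = 16/40 = 0.400000.
d = −0.75 · ln(1 − (4/3)·0.400000) = −0.75 · ln(0.466667) = −0.75 · (-0.762139) = 0.5716.

0.5716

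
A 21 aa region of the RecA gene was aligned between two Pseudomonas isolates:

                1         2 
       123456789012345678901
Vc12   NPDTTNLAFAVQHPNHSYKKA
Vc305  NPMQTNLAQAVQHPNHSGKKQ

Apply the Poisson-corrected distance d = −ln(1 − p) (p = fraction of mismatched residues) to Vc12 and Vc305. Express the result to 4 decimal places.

Mismatches occur at site 3 (D→M), site 4 (T→Q), site 9 (F→Q), site 18 (Y→G), site 21 (A→Q).
p = 5/21 = 0.238095.
d = −ln(1 − 0.238095) = −ln(0.761905) = 0.2719.

0.2719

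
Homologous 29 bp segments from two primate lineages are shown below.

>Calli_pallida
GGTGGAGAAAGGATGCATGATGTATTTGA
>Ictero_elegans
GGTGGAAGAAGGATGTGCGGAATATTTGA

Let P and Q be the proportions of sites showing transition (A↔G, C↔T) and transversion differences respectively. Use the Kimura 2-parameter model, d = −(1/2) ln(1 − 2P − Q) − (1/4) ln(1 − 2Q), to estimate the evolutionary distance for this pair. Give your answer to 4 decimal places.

0.3820

The sequences differ at positions 7 (G/A, transition), 8 (A/G, transition), 16 (C/T, transition), 17 (A/G, transition), 18 (T/C, transition), 20 (A/G, transition), 21 (T/A, transversion), 22 (G/A, transition).
Of the 8 differences, 7 transitions and 1 transversion over 29 sites: P = 7/29 = 0.241379, Q = 1/29 = 0.034483.
d = −0.5·ln(0.482759) − 0.25·ln(0.931034) = −0.5·(-0.728238) − 0.25·(-0.071459) = 0.3820.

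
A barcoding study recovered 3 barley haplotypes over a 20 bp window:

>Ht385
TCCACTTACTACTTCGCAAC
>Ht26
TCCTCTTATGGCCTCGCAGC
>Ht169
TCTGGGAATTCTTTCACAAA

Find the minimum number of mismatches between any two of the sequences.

Pairwise Hamming distances:
  Ht385 vs Ht26: 6
  Ht385 vs Ht169: 10
  Ht26 vs Ht169: 12
The smallest is 6, between Ht385 and Ht26.

6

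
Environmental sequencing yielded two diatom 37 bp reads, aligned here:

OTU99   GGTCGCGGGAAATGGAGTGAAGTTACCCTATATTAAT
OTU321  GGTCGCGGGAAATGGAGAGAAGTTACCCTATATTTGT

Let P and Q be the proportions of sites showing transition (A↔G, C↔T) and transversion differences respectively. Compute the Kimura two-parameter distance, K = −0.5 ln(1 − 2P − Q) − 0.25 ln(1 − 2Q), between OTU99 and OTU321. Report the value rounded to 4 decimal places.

0.0858

The sequences differ at positions 18 (T/A, transversion), 35 (A/T, transversion), 36 (A/G, transition).
Of the 3 differences, 1 transition and 2 transversions over 37 sites: P = 1/37 = 0.027027, Q = 2/37 = 0.054054.
d = −0.5·ln(0.891892) − 0.25·ln(0.891892) = −0.5·(-0.114410) − 0.25·(-0.114410) = 0.0858.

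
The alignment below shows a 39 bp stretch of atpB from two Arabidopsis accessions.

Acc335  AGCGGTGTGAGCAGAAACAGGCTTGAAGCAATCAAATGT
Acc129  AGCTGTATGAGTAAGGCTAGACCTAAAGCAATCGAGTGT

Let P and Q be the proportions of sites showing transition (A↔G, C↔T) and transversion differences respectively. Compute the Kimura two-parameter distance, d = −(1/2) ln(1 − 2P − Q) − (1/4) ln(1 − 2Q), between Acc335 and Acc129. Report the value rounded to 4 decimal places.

0.5048

Mismatches occur at site 4 (G→T, transversion), site 7 (G→A, transition), site 12 (C→T, transition), site 14 (G→A, transition), site 15 (A→G, transition), site 16 (A→G, transition), site 17 (A→C, transversion), site 18 (C→T, transition), site 21 (G→A, transition), site 23 (T→C, transition), site 25 (G→A, transition), site 34 (A→G, transition), site 36 (A→G, transition).
Of the 13 differences, 11 transitions and 2 transversions over 39 sites: P = 11/39 = 0.282051, Q = 2/39 = 0.051282.
d = −0.5·ln(0.384616) − 0.25·ln(0.897436) = −0.5·(-0.955510) − 0.25·(-0.108213) = 0.5048.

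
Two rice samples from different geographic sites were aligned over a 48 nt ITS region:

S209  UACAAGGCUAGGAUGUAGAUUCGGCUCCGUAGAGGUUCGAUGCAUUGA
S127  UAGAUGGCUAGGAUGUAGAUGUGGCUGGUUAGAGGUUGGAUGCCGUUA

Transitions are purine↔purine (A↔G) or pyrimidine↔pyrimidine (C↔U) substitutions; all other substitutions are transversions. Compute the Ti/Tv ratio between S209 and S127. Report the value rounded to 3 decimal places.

0.100

Differing sites — 3:C/G (Tv); 5:A/U (Tv); 21:U/G (Tv); 22:C/U (Ti); 27:C/G (Tv); 28:C/G (Tv); 29:G/U (Tv); 38:C/G (Tv); 44:A/C (Tv); 45:U/G (Tv); 47:G/U (Tv).
Of the 11 differences, 1 transition and 10 transversions, so Ti/Tv = 1/10 = 0.100.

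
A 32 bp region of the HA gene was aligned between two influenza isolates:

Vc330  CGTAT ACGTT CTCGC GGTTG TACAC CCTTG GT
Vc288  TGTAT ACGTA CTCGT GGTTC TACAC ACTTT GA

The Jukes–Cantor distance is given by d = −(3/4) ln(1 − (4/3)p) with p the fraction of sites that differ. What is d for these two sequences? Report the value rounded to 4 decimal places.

0.2586

Differing sites — 1:C/T; 10:T/A; 15:C/T; 20:G/C; 26:C/A; 30:G/T; 32:T/A.
p = 7/32 = 0.218750.
d = −0.75 · ln(1 − (4/3)·0.218750) = −0.75 · ln(0.708333) = −0.75 · (-0.344841) = 0.2586.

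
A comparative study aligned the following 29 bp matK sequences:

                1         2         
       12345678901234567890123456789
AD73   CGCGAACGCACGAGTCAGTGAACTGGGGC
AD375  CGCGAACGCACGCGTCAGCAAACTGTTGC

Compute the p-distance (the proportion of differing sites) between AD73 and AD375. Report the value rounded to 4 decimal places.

Differing sites — 13:A/C; 19:T/C; 20:G/A; 26:G/T; 27:G/T.
There are 5 differences over 29 sites, so p = 5/29 = 0.1724.

0.1724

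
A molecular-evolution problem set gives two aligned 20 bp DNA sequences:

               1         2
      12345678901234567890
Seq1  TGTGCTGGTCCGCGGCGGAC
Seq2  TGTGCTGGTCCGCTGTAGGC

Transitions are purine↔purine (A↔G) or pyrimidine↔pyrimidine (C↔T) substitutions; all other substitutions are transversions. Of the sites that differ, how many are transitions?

3

Mismatches occur at site 14 (G↔T, transversion), site 16 (C↔T, transition), site 17 (G↔A, transition), site 19 (A↔G, transition).
Of the 4 differences, 3 transitions and 1 transversion, so the answer is 3.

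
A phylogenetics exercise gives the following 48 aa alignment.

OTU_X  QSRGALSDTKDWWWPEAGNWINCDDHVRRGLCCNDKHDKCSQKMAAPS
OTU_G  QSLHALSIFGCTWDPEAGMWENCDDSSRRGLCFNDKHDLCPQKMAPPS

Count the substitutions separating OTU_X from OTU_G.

Differing sites — 3:R/L; 4:G/H; 8:D/I; 9:T/F; 10:K/G; 11:D/C; 12:W/T; 14:W/D; 19:N/M; 21:I/E; 26:H/S; 27:V/S; 33:C/F; 39:K/L; 41:S/P; 46:A/P.
That gives 16 mismatches out of 48 aligned sites, so the Hamming distance is 16.

16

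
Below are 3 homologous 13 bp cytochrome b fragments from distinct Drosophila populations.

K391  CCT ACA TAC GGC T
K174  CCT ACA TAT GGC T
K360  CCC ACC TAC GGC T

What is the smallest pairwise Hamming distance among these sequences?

Pairwise Hamming distances:
  K391 vs K174: 1
  K391 vs K360: 2
  K174 vs K360: 3
The smallest is 1, between K391 and K174.

1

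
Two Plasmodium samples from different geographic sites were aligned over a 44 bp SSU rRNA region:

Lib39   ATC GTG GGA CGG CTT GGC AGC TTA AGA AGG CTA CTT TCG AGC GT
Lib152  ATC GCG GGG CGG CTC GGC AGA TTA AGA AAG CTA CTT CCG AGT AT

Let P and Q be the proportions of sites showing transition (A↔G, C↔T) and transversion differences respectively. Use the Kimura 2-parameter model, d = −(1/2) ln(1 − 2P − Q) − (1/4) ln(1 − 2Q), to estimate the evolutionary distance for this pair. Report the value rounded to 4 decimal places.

Mismatches occur at site 5 (T↔C, transition), site 9 (A↔G, transition), site 15 (T↔C, transition), site 21 (C↔A, transversion), site 29 (G↔A, transition), site 37 (T↔C, transition), site 42 (C↔T, transition), site 43 (G↔A, transition).
Of the 8 differences, 7 transitions and 1 transversion over 44 sites: P = 7/44 = 0.159091, Q = 1/44 = 0.022727.
d = −0.5·ln(0.659091) − 0.25·ln(0.954546) = −0.5·(-0.416894) − 0.25·(-0.046519) = 0.2201.

0.2201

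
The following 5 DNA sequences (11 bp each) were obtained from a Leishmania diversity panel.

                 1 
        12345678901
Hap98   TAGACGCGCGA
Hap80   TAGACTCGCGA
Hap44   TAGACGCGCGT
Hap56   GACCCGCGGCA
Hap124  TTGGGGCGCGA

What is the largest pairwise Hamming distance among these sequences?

7

Pairwise Hamming distances:
  Hap98 vs Hap80: 1
  Hap98 vs Hap44: 1
  Hap98 vs Hap56: 5
  Hap98 vs Hap124: 3
  Hap80 vs Hap44: 2
  Hap80 vs Hap56: 6
  Hap80 vs Hap124: 4
  Hap44 vs Hap56: 6
  Hap44 vs Hap124: 4
  Hap56 vs Hap124: 7
The largest is 7, between Hap56 and Hap124.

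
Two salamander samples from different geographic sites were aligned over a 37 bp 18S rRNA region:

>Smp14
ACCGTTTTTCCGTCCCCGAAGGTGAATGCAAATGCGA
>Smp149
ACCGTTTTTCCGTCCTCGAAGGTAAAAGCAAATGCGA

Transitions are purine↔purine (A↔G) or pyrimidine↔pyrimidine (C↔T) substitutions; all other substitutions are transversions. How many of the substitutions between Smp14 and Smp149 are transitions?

2

Differing sites — 16:C/T (Ti); 24:G/A (Ti); 27:T/A (Tv).
Of the 3 differences, 2 transitions and 1 transversion, so the answer is 2.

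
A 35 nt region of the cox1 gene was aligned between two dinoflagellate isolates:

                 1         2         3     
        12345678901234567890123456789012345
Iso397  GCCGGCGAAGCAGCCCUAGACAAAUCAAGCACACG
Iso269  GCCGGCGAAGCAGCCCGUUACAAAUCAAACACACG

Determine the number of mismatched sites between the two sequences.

The sequences differ at positions 17 (U/G), 18 (A/U), 19 (G/U), 29 (G/A).
That gives 4 mismatches out of 35 aligned sites, so the Hamming distance is 4.

4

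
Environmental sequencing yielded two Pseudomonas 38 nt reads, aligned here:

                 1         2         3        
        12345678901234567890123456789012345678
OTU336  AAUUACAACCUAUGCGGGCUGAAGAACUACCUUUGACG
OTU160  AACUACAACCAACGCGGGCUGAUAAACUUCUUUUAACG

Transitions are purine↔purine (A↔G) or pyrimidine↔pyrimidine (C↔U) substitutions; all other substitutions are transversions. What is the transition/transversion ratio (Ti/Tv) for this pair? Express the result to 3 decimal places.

Differing sites — 3:U/C (Ti); 11:U/A (Tv); 13:U/C (Ti); 23:A/U (Tv); 24:G/A (Ti); 29:A/U (Tv); 31:C/U (Ti); 35:G/A (Ti).
Of the 8 differences, 5 transitions and 3 transversions, so Ti/Tv = 5/3 = 1.667.

1.667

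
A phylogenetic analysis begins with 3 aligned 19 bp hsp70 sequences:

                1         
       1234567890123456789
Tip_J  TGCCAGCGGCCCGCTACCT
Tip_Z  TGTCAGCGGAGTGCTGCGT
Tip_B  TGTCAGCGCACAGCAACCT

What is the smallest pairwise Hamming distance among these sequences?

Pairwise Hamming distances:
  Tip_J vs Tip_Z: 6
  Tip_J vs Tip_B: 5
  Tip_Z vs Tip_B: 6
The smallest is 5, between Tip_J and Tip_B.

5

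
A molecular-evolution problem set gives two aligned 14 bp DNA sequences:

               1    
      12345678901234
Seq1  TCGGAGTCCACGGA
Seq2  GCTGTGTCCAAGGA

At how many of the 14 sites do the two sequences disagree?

4

The sequences differ at positions 1 (T/G), 3 (G/T), 5 (A/T), 11 (C/A).
That gives 4 mismatches out of 14 aligned sites, so the Hamming distance is 4.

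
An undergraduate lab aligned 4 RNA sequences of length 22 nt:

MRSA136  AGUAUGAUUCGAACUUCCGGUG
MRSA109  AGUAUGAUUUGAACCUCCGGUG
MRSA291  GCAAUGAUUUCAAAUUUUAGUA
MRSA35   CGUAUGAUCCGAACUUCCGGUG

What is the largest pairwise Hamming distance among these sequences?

11

Pairwise Hamming distances:
  MRSA136 vs MRSA109: 2
  MRSA136 vs MRSA291: 10
  MRSA136 vs MRSA35: 2
  MRSA109 vs MRSA291: 10
  MRSA109 vs MRSA35: 4
  MRSA291 vs MRSA35: 11
The largest is 11, between MRSA291 and MRSA35.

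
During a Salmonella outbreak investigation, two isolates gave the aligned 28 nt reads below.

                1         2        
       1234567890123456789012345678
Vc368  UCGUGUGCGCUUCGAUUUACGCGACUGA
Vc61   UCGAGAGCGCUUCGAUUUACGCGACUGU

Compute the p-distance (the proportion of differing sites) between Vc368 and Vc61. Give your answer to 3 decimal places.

Mismatches occur at site 4 (U→A), site 6 (U→A), site 28 (A→U).
There are 3 differences over 28 sites, so p = 3/28 = 0.107.

0.107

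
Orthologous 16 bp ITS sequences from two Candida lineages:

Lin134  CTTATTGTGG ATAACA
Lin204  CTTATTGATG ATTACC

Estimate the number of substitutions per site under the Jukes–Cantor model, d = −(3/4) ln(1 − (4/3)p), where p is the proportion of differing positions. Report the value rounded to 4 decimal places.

The sequences differ at positions 8 (T/A), 9 (G/T), 13 (A/T), 16 (A/C).
p = 4/16 = 0.250000.
d = −0.75 · ln(1 − (4/3)·0.250000) = −0.75 · ln(0.666667) = −0.75 · (-0.405465) = 0.3041.

0.3041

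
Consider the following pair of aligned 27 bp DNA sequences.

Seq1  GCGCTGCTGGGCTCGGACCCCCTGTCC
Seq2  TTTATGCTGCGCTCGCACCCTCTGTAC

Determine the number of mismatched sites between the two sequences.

Mismatches occur at site 1 (G/T), site 2 (C/T), site 3 (G/T), site 4 (C/A), site 10 (G/C), site 16 (G/C), site 21 (C/T), site 26 (C/A).
That gives 8 mismatches out of 27 aligned sites, so the Hamming distance is 8.

8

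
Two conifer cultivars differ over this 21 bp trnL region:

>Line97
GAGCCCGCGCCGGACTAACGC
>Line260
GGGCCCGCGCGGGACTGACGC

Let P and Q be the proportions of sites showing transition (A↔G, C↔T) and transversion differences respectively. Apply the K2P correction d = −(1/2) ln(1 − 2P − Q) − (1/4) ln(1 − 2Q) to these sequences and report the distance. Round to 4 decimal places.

Mismatches occur at site 2 (A↔G, transition), site 11 (C↔G, transversion), site 17 (A↔G, transition).
Of the 3 differences, 2 transitions and 1 transversion over 21 sites: P = 2/21 = 0.095238, Q = 1/21 = 0.047619.
d = −0.5·ln(0.761905) − 0.25·ln(0.904762) = −0.5·(-0.271933) − 0.25·(-0.100083) = 0.1610.

0.1610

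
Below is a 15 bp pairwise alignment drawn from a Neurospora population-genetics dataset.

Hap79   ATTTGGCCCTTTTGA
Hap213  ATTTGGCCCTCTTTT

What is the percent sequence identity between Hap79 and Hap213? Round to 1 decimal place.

Differing sites — 11:T/C; 14:G/T; 15:A/T.
12 of the 15 sites match, so the percent identity is 12/15 × 100 = 80.0%.

80.0%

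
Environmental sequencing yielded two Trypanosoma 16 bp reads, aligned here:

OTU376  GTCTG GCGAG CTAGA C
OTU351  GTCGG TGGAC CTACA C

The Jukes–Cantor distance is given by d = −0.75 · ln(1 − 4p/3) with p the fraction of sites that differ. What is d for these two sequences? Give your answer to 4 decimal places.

Mismatches occur at site 4 (T→G), site 6 (G→T), site 7 (C→G), site 10 (G→C), site 14 (G→C).
p = 5/16 = 0.312500.
d = −0.75 · ln(1 − (4/3)·0.312500) = −0.75 · ln(0.583333) = −0.75 · (-0.538997) = 0.4042.

0.4042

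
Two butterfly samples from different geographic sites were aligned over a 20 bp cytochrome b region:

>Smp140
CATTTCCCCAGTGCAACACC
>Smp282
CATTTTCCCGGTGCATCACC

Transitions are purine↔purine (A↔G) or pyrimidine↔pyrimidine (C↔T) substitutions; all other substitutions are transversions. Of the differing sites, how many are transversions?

1

The sequences differ at positions 6 (C/T, transition), 10 (A/G, transition), 16 (A/T, transversion).
Of the 3 differences, 2 transitions and 1 transversion, so the answer is 1.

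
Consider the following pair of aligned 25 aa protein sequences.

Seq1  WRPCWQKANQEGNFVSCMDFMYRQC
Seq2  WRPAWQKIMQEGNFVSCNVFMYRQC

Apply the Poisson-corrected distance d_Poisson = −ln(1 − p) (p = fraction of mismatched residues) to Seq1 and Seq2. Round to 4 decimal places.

0.2231

Differing sites — 4:C/A; 8:A/I; 9:N/M; 18:M/N; 19:D/V.
p = 5/25 = 0.200000.
d = −ln(1 − 0.200000) = −ln(0.800000) = 0.2231.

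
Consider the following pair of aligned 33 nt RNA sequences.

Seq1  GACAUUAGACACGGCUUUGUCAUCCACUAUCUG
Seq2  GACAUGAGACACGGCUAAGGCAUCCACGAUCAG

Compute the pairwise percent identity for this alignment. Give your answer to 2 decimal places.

81.82%

Differing sites — 6:U/G; 17:U/A; 18:U/A; 20:U/G; 28:U/G; 32:U/A.
27 of the 33 sites match, so the percent identity is 27/33 × 100 = 81.82%.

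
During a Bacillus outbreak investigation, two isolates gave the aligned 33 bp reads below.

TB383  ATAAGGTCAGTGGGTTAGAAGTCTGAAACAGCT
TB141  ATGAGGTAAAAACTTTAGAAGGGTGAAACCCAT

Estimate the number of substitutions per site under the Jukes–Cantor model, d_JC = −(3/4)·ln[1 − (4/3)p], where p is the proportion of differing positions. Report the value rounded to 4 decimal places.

The sequences differ at positions 3 (A/G), 8 (C/A), 10 (G/A), 11 (T/A), 12 (G/A), 13 (G/C), 14 (G/T), 22 (T/G), 23 (C/G), 30 (A/C), 31 (G/C), 32 (C/A).
p = 12/33 = 0.363636.
d = −0.75 · ln(1 − (4/3)·0.363636) = −0.75 · ln(0.515152) = −0.75 · (-0.663293) = 0.4975.

0.4975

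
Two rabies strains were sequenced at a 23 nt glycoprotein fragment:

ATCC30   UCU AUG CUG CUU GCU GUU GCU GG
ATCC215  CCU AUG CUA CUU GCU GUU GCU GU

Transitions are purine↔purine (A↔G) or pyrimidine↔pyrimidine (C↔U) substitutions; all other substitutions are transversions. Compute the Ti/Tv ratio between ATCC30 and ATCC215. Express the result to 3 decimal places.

2.000

Differing sites — 1:U/C (Ti); 9:G/A (Ti); 23:G/U (Tv).
Of the 3 differences, 2 transitions and 1 transversion, so Ti/Tv = 2/1 = 2.000.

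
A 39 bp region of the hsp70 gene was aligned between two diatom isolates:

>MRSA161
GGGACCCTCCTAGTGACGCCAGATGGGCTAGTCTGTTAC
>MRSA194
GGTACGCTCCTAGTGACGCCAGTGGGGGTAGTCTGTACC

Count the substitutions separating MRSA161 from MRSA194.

Mismatches occur at site 3 (G→T), site 6 (C→G), site 23 (A→T), site 24 (T→G), site 28 (C→G), site 37 (T→A), site 38 (A→C).
That gives 7 mismatches out of 39 aligned sites, so the Hamming distance is 7.

7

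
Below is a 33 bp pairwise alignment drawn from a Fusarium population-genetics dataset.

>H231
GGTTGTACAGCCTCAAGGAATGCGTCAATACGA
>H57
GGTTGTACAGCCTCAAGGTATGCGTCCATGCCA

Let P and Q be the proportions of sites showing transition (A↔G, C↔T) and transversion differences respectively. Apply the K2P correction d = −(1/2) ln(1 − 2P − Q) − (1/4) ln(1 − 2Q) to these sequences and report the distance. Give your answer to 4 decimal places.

0.1323

Differing sites — 19:A/T (Tv); 27:A/C (Tv); 30:A/G (Ti); 32:G/C (Tv).
Of the 4 differences, 1 transition and 3 transversions over 33 sites: P = 1/33 = 0.030303, Q = 3/33 = 0.090909.
d = −0.5·ln(0.848485) − 0.25·ln(0.818182) = −0.5·(-0.164303) − 0.25·(-0.200670) = 0.1323.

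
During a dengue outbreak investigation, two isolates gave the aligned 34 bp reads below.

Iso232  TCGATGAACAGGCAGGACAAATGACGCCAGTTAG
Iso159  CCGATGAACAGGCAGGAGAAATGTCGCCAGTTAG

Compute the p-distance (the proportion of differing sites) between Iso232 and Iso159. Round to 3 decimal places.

Differing sites — 1:T/C; 18:C/G; 24:A/T.
There are 3 differences over 34 sites, so p = 3/34 = 0.088.

0.088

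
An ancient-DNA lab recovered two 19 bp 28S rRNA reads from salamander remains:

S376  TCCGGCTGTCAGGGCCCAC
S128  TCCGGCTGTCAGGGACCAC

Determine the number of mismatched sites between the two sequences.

1

A single mismatch occurs at site 15 (C/A).
That gives 1 mismatch out of 19 aligned sites, so the Hamming distance is 1.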